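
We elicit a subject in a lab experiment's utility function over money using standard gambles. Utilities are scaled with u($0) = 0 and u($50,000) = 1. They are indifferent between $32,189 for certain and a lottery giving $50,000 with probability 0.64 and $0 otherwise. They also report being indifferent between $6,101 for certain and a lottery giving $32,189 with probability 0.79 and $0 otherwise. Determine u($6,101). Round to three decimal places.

0.506

From the first indifference, u($32,189) = 0.64·u($50,000) + 0.36·u($0) = 0.64·1 + 0.36·0 = 0.64.
Then u($6,101) = 0.79·u($32,189) + 0.21·u($0) = 0.79·0.64 + 0.21·0.00 = 0.5056.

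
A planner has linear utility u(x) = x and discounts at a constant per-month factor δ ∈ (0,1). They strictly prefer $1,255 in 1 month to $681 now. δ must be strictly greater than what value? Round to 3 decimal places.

δ > 0.543

Under u(x) = x this choice says 681 < δ·1255.
So δ > 681/1255 = 0.54263.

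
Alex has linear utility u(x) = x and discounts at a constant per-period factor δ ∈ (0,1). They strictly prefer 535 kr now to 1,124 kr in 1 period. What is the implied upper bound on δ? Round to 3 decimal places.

Comparing present values: 535 > δ·1124.
Dividing through by 1124 gives δ < 0.47598.

δ < 0.476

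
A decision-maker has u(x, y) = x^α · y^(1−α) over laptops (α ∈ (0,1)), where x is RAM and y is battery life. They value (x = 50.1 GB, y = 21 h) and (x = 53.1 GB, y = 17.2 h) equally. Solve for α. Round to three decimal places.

Set the two utilities equal: 50.1^α·21^(1−α) = 53.1^α·17.2^(1−α).
(50.1/53.1)^α = (17.2/21)^(1−α); take logs: α·ln(50.1/53.1) = (1−α)·ln(17.2/21), i.e. α·-0.058156 = (1−α)·-0.199613.
So α/(1−α) = (-0.199613)/(-0.058156) = 3.432372, and α = 3.432372/4.432372 ≈ 0.774.

α ≈ 0.774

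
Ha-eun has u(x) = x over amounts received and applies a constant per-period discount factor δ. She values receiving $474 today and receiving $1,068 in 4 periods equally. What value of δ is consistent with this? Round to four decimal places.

The payoff in 4 periods is discounted by δ^4, so u(474) = δ^4·u(1068) and δ^4 = u(474)/u(1068).
With u(x) = x: δ^4 = 474/1068 = 0.44382.
So δ = 0.44382^(1/4) ≈ 0.8162.

δ ≈ 0.8162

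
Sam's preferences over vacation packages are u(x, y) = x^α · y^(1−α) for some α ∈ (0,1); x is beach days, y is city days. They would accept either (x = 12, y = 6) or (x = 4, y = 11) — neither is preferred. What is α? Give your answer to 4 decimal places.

Indifference: 12^α · 6^(1−α) = 4^α · 11^(1−α).
(12/4)^α = (11/6)^(1−α); take logs: α·ln(12/4) = (1−α)·ln(11/6), i.e. α·1.0986123 = (1−α)·0.6061358.
So α/(1−α) = (0.6061358)/(1.0986123) = 0.5517286, and α = 0.5517286/1.5517286 ≈ 0.3556.

α ≈ 0.3556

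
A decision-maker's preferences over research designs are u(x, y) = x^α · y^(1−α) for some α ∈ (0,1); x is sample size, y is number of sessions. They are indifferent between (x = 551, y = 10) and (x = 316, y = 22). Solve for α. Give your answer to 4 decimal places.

The Cobb–Douglas utilities coincide, so 551^α·10^(1−α) = 316^α·22^(1−α).
(551/316)^α = (22/10)^(1−α); take logs: α·ln(551/316) = (1−α)·ln(22/10), i.e. α·0.5559926 = (1−α)·0.7884574.
With A = 0.5559926 and B = 0.7884574: α·A = (1−α)·B, so α = B/(A+B) = 0.7884574/1.3444500 ≈ 0.5865.

α ≈ 0.5865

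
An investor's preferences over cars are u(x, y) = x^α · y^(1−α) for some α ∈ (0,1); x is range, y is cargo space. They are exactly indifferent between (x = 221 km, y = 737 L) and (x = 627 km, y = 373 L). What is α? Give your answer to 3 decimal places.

Set the two utilities equal: 221^α·737^(1−α) = 627^α·373^(1−α).
(221/627)^α = (373/737)^(1−α); take logs: α·ln(221/627) = (1−α)·ln(373/737), i.e. α·-1.042784 = (1−α)·-0.681009.
So α/(1−α) = (-0.681009)/(-1.042784) = 0.653068, and α = 0.653068/1.653068 ≈ 0.395.

α ≈ 0.395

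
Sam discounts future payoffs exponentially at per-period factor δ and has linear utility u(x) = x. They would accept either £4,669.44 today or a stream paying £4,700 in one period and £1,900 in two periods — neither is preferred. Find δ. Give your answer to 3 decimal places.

δ ≈ 0.760

Present value of the stream is 4700·δ + 1900·δ². Indifference gives 4700δ + 1900δ² = 4669.44.
That is, 1900δ² + 4700δ − 4669.44 = 0, a quadratic in δ.
By the quadratic formula (taking the positive root), δ = (−4700 + √57577744.00) / 3800 ≈ 0.760.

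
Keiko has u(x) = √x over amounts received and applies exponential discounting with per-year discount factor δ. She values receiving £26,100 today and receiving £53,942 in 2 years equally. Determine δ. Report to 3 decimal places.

δ ≈ 0.834

The payoff in 2 years is discounted by δ^2, so u(26100) = δ^2·u(53942) and δ^2 = u(26100)/u(53942).
With u(x) = √x: δ^2 = √26100/√53942 = √(26100/53942) = 0.69560.
Taking the square root: δ = 0.69560^(1/2) ≈ 0.834.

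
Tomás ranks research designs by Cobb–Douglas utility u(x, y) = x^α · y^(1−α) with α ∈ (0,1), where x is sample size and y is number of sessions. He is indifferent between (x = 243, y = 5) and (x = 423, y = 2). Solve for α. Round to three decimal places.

α ≈ 0.623

Set the two utilities equal: 243^α·5^(1−α) = 423^α·2^(1−α).
Taking logs: α·ln 243 + (1−α)·ln 5 = α·ln 423 + (1−α)·ln 2, i.e. α·-0.554311 = (1−α)·-0.916291.
Thus α·(-1.470602) = -0.916291, so α = -0.916291/-1.470602 ≈ 0.623.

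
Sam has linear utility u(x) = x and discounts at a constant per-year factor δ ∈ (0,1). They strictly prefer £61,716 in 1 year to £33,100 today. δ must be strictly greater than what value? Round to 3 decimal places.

Under u(x) = x this choice says 33100 < δ·61716.
So δ > 33100/61716 = 0.53633.

δ > 0.536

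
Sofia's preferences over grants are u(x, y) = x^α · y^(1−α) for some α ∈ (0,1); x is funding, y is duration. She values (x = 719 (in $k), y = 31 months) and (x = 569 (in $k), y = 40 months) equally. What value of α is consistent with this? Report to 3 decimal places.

Indifference: 719^α · 31^(1−α) = 569^α · 40^(1−α).
Taking logs: α·ln 719 + (1−α)·ln 31 = α·ln 569 + (1−α)·ln 40, i.e. α·0.233981 = (1−α)·0.254892.
Thus α·(0.488873) = 0.254892, so α = 0.254892/0.488873 ≈ 0.521.

α ≈ 0.521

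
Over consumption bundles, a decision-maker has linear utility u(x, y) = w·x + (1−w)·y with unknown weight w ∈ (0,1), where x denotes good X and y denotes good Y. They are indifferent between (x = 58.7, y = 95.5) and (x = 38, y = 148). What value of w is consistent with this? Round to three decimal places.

w = 0.717

Indifference: w·58.7 + (1−w)·95.5 = w·38 + (1−w)·148.
Rearranging, 20.7·w − 52.5·(1−w) = 0.
Hence w = 52.5/(20.7+52.5) = 52.5/73.2 = 0.717.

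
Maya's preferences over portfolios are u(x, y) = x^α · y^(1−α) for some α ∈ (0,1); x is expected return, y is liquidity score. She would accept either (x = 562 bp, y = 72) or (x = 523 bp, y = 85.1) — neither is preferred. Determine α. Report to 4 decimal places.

Set the two utilities equal: 562^α·72^(1−α) = 523^α·85.1^(1−α).
(562/523)^α = (85.1/72)^(1−α); take logs: α·ln(562/523) = (1−α)·ln(85.1/72), i.e. α·0.0719204 = (1−α)·0.1671609.
So α/(1−α) = (0.1671609)/(0.0719204) = 2.3242488, and α = 2.3242488/3.3242488 ≈ 0.6992.

α ≈ 0.6992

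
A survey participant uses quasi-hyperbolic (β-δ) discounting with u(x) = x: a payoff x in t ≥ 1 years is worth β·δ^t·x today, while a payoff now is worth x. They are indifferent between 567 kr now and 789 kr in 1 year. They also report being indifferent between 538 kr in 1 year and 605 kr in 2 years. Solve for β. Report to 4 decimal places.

The second indifference involves only future payoffs, so β cancels: β·δ^1·538 = β·δ^2·605, giving δ = 538/605 = 0.88926.
Now use the now-vs-future pair: 567 = β·δ·789 gives β = 567/(0.88926·789) ≈ 0.8081.

β ≈ 0.8081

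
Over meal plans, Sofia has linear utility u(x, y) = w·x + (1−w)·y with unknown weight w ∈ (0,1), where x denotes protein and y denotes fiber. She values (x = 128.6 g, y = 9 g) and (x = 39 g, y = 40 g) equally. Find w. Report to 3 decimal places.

u(128.6,9) = u(39,40) means w·128.6 + (1−w)·9 = w·39 + (1−w)·40.
w·(128.6−39) = (1−w)·(40−9), i.e. w·89.6 = (1−w)·31.
So w/(1−w) = 31/89.6 = 0.3460, giving w = 31/(89.6+31) = 0.257.

w = 0.257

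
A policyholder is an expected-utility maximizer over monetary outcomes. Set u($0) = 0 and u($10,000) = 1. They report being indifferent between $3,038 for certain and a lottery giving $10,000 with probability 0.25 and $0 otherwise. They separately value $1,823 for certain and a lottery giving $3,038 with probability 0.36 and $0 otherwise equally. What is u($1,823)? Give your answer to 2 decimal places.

From the first indifference, u($3,038) = 0.25·u($10,000) + 0.75·u($0) = 0.25·1 + 0.75·0 = 0.25.
The second indifference gives u($1,823) = 0.36·u($3,038) + 0.64·u($0) = 0.36·0.25 + 0.64·0.00 = 0.0900.

0.09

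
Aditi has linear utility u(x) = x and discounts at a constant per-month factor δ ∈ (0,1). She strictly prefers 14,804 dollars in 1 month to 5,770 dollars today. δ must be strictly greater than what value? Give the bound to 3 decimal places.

δ > 0.390

Comparing present values: 5770 < δ·14804.
Dividing through by 14804 gives δ > 0.38976.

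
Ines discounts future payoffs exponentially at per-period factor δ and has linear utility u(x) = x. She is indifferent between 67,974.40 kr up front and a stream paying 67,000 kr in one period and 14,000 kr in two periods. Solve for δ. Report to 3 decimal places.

The stream is worth 67000δ + 14000δ² today, so 67000δ + 14000δ² = 67974.40.
So 14000δ² + 67000δ − 67974.40 = 0.
δ = (−67000 + √(67000² + 4·14000·67974.40)) / (2·14000) = (−67000 + √8295566400.00) / 28000 ≈ 0.860.

δ ≈ 0.860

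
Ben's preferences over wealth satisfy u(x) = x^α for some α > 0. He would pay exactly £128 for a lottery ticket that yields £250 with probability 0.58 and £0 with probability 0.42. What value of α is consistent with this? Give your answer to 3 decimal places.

Since u(0) = 0, the lottery's EU is 0.58·250^α.
Equating: 128^α = 0.58·250^α, i.e. 0.5120^α = 0.58.
α = ln(0.58) / ln(128/250) = -0.544727/-0.669431 ≈ 0.814.

α ≈ 0.814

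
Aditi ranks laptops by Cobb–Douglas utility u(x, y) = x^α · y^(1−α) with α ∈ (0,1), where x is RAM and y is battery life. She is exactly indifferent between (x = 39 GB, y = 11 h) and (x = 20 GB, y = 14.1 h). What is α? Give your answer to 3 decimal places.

Set the two utilities equal: 39^α·11^(1−α) = 20^α·14.1^(1−α).
Rearrange to (39/20)^α = (14.1/11)^(1−α) and take logs: α·0.667829 = (1−α)·0.248280.
So α/(1−α) = (0.248280)/(0.667829) = 0.371772, and α = 0.371772/1.371772 ≈ 0.271.

α ≈ 0.271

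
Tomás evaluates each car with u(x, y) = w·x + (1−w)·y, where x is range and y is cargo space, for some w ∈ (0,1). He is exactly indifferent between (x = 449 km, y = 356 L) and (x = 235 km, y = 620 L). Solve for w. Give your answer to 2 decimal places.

w = 0.55

Equating utilities: w·449 + (1−w)·356 = w·235 + (1−w)·620.
Collecting terms: w·214 = (1−w)·264.
Hence w = 264/(214+264) = 264/478 = 0.55.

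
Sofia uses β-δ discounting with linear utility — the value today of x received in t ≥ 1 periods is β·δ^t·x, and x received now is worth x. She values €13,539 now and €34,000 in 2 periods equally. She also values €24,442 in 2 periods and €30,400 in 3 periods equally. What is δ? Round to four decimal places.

From the later pair, β·δ^2·24442 = β·δ^3·30400; dividing through, δ = 24442/30400 = 0.80401.

δ ≈ 0.8040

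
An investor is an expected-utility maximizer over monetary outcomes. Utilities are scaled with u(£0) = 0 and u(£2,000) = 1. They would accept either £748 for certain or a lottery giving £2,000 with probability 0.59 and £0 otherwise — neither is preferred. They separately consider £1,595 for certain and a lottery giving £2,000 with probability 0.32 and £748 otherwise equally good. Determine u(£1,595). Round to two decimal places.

From the first indifference, u(£748) = 0.59·u(£2,000) + 0.41·u(£0) = 0.59·1 + 0.41·0 = 0.59.
Chaining: u(£1,595) = 0.32·1.00 + 0.68·0.59 = 0.7212.

0.72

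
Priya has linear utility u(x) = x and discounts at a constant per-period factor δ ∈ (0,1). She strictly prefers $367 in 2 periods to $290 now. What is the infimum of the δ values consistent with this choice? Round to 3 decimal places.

The preference means 290 < δ^2·367.
So δ^2 > 290/367 = 0.79019; taking the square root of both positive sides preserves the inequality.
δ > (290/367)^(1/2) ≈ 0.889.

δ > 0.889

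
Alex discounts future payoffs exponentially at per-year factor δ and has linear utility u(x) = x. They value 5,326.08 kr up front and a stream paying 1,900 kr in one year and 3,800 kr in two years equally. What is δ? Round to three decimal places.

δ ≈ 0.960

The stream is worth 1900δ + 3800δ² today, so 1900δ + 3800δ² = 5326.08.
Rearranged: 3800δ² + 1900δ − 5326.08 = 0.
By the quadratic formula (taking the positive root), δ = (−1900 + √84566416.00) / 7600 ≈ 0.960.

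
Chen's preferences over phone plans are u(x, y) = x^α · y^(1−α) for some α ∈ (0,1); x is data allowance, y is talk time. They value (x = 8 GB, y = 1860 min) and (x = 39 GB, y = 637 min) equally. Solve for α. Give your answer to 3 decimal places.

Indifference: 8^α · 1860^(1−α) = 39^α · 637^(1−α).
Rearrange to (8/39)^α = (637/1860)^(1−α) and take logs: α·-1.584120 = (1−α)·-1.071562.
So α/(1−α) = (-1.071562)/(-1.584120) = 0.676440, and α = 0.676440/1.676440 ≈ 0.403.

α ≈ 0.403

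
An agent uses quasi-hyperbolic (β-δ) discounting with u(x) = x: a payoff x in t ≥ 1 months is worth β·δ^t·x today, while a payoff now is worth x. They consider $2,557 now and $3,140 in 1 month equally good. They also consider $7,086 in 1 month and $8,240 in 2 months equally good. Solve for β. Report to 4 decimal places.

Both payoffs in the second observation are in the future, so β drops out: δ^1·7086 = δ^2·8240 ⇒ δ = 7086/8240 = 0.85995.
Now use the now-vs-future pair: 2557 = β·δ·3140 gives β = 2557/(0.85995·3140) ≈ 0.9470.

β ≈ 0.9470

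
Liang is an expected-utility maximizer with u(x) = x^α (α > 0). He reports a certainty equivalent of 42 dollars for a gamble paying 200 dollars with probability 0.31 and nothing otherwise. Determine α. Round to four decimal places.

α ≈ 0.7504

Since u(0) = 0, the lottery's EU is 0.31·200^α.
Setting u(42) equal to that: 42^α = 0.31·200^α ⇒ (42/200)^α = 0.31.
α = ln(0.31) / ln(42/200) = -1.1711830/-1.5606477 ≈ 0.7504.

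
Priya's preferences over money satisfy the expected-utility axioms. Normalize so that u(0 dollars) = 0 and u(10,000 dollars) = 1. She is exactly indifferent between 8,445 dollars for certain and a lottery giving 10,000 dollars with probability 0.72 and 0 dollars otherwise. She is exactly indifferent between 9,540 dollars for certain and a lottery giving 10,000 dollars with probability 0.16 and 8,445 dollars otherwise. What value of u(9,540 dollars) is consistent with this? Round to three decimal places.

First, u(8,445 dollars) = 0.72·u(10,000 dollars) + 0.28·u(0 dollars) = 0.72.
Chaining: u(9,540 dollars) = 0.16·1.00 + 0.84·0.72 = 0.7648.

0.765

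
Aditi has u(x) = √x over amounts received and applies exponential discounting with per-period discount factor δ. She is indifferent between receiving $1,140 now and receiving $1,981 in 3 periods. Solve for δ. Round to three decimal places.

Equating discounted utilities: u(1140) = δ^3·u(1981) ⇒ δ^3 = u(1140)/u(1981).
With u(x) = √x: δ^3 = √1140/√1981 = √(1140/1981) = 0.75860.
So δ = 0.75860^(1/3) ≈ 0.912.

δ ≈ 0.912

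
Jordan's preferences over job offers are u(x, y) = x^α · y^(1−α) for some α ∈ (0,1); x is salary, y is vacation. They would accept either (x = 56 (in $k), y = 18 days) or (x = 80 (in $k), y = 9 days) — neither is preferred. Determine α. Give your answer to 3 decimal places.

Set the two utilities equal: 56^α·18^(1−α) = 80^α·9^(1−α).
(56/80)^α = (9/18)^(1−α); take logs: α·ln(56/80) = (1−α)·ln(9/18), i.e. α·-0.356675 = (1−α)·-0.693147.
Thus α·(-1.049822) = -0.693147, so α = -0.693147/-1.049822 ≈ 0.660.

α ≈ 0.660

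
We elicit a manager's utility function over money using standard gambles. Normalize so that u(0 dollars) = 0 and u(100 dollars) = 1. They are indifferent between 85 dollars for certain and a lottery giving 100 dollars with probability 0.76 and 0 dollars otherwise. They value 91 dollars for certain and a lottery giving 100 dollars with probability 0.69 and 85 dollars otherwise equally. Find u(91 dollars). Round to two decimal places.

The first gamble pins u(85 dollars): it must equal 0.76·1 + 0.24·0 = 0.76.
Chaining: u(91 dollars) = 0.69·1.00 + 0.31·0.76 = 0.9256.

0.93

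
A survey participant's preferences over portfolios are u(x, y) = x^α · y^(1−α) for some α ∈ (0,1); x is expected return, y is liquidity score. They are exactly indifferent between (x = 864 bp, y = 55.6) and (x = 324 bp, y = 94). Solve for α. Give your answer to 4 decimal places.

α ≈ 0.3487

Set the two utilities equal: 864^α·55.6^(1−α) = 324^α·94^(1−α).
Taking logs: α·ln 864 + (1−α)·ln 55.6 = α·ln 324 + (1−α)·ln 94, i.e. α·0.9808293 = (1−α)·0.5251116.
Thus α·(1.5059409) = 0.5251116, so α = 0.5251116/1.5059409 ≈ 0.3487.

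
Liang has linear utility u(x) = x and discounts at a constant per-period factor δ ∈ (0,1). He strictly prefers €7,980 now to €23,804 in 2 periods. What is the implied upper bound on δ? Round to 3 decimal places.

δ < 0.579

Under u(x) = x this choice says 7980 > δ^2·23804.
Dividing by 23804: δ^2 < 0.33524. Both sides are positive, so the square root keeps the direction.
δ < (7980/23804)^(1/2) ≈ 0.579.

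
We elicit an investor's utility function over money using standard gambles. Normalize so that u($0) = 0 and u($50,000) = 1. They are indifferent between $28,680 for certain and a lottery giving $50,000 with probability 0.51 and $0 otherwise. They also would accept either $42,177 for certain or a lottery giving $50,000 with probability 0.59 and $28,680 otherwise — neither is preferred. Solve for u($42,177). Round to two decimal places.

0.80

From the first indifference, u($28,680) = 0.51·u($50,000) + 0.49·u($0) = 0.51·1 + 0.49·0 = 0.51.
Chaining: u($42,177) = 0.59·1.00 + 0.41·0.51 = 0.7991.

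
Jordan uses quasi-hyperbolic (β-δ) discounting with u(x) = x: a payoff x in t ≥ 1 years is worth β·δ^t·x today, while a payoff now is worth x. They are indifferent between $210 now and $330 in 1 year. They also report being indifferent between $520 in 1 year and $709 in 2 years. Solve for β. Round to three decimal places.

Both payoffs in the second observation are in the future, so β drops out: δ^1·520 = δ^2·709 ⇒ δ = 520/709 = 0.73343.
The first indifference: 210 = β·δ·330, so β = 210/(δ·330) = 210/(0.73343·330) ≈ 0.868.

β ≈ 0.868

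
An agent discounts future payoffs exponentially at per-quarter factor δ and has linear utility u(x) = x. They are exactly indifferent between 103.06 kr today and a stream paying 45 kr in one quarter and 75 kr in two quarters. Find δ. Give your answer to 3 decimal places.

Equating present values: 103.06 = 45δ + 75δ².
So 75δ² + 45δ − 103.06 = 0.
The positive root is δ = [−45 + √(45² + 4·75·103.06)] / (2·75) = (−45 + 181.502)/150 ≈ 0.910.

δ ≈ 0.910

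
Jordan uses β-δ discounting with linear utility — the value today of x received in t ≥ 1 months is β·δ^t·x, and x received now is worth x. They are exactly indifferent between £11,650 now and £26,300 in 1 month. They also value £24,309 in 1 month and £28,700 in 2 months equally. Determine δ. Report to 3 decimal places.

From the later pair, β·δ^1·24309 = β·δ^2·28700; dividing through, δ = 24309/28700 = 0.84700.

δ ≈ 0.847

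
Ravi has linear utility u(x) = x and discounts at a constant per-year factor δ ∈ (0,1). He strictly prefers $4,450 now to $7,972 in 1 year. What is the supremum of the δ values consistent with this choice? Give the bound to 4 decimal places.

δ < 0.5582

The preference means 4450 > δ·7972.
Dividing through by 7972 gives δ < 0.55820.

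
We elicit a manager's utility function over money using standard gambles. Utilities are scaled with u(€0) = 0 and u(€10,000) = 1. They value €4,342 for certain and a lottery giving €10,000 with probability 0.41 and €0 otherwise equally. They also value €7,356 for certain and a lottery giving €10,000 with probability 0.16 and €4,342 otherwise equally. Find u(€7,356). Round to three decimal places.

0.504

First, u(€4,342) = 0.41·u(€10,000) + 0.59·u(€0) = 0.41.
The second indifference gives u(€7,356) = 0.16·u(€10,000) + 0.84·u(€4,342) = 0.16·1.00 + 0.84·0.41 = 0.5044.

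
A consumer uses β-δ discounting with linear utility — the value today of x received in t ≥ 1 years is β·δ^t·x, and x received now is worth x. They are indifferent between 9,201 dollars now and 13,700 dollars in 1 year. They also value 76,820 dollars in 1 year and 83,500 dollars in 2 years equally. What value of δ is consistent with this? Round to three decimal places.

δ ≈ 0.920

Both payoffs in the second observation are in the future, so β drops out: δ^1·76820 = δ^2·83500 ⇒ δ = 76820/83500 = 0.92000.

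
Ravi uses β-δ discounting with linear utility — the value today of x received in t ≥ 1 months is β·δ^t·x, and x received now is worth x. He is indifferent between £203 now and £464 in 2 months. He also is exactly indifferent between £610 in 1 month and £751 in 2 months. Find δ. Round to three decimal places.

The second indifference involves only future payoffs, so β cancels: β·δ^1·610 = β·δ^2·751, giving δ = 610/751 = 0.81225.

δ ≈ 0.812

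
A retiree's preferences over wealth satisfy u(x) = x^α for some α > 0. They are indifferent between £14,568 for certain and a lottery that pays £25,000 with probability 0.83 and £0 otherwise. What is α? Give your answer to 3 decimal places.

Since u(0) = 0, the lottery's EU is 0.83·25000^α.
Setting u(14568) equal to that: 14568^α = 0.83·25000^α ⇒ (14568/25000)^α = 0.83.
Take logs: α = ln 0.83 / ln(14568/25000) ≈ 0.34502.

α ≈ 0.345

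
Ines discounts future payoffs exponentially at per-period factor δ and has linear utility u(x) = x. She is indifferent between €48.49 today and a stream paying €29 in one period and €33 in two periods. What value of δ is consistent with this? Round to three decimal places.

The stream is worth 29δ + 33δ² today, so 29δ + 33δ² = 48.49.
So 33δ² + 29δ − 48.49 = 0.
δ = (−29 + √(29² + 4·33·48.49)) / (2·33) = (−29 + √7241.68) / 66 ≈ 0.850.

δ ≈ 0.850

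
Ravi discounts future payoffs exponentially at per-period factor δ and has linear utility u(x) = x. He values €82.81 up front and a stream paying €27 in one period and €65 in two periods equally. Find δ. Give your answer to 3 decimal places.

δ ≈ 0.940

Equating present values: 82.81 = 27δ + 65δ².
So 65δ² + 27δ − 82.81 = 0.
By the quadratic formula (taking the positive root), δ = (−27 + √22259.60) / 130 ≈ 0.940.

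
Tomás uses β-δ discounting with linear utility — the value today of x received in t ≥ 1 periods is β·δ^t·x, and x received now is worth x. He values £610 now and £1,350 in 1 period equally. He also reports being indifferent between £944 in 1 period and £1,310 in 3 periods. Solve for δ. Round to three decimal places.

δ ≈ 0.849

Both payoffs in the second observation are in the future, so β drops out: δ^1·944 = δ^3·1310 ⇒ δ^2 = 944/1310 = 0.72061, so δ = 0.84889.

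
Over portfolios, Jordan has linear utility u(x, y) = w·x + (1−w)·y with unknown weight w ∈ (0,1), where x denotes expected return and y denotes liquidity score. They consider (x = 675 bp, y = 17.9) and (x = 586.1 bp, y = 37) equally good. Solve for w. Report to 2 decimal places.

u(675,17.9) = u(586.1,37) means w·675 + (1−w)·17.9 = w·586.1 + (1−w)·37.
w·(675−586.1) = (1−w)·(37−17.9), i.e. w·88.9 = (1−w)·19.1.
Hence w = 19.1/(88.9+19.1) = 19.1/108 = 0.18.

w = 0.18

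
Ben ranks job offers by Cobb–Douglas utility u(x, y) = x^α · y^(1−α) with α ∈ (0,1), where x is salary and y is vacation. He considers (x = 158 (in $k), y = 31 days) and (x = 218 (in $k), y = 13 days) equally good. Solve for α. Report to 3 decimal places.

α ≈ 0.730

Set the two utilities equal: 158^α·31^(1−α) = 218^α·13^(1−α).
Rearrange to (158/218)^α = (13/31)^(1−α) and take logs: α·-0.321900 = (1−α)·-0.869038.
Thus α·(-1.190938) = -0.869038, so α = -0.869038/-1.190938 ≈ 0.730.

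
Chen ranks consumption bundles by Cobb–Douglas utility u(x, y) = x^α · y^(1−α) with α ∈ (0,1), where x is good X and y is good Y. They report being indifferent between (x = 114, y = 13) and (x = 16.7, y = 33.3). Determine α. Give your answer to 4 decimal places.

α ≈ 0.3287

The Cobb–Douglas utilities coincide, so 114^α·13^(1−α) = 16.7^α·33.3^(1−α).
Rearrange to (114/16.7)^α = (33.3/13)^(1−α) and take logs: α·1.9207897 = (1−α)·0.9406080.
So α/(1−α) = (0.9406080)/(1.9207897) = 0.4896986, and α = 0.4896986/1.4896986 ≈ 0.3287.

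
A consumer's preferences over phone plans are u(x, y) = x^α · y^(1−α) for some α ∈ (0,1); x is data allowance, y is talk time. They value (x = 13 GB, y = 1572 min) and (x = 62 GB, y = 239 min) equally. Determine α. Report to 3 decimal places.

α ≈ 0.547

Set the two utilities equal: 13^α·1572^(1−α) = 62^α·239^(1−α).
Rearrange to (13/62)^α = (239/1572)^(1−α) and take logs: α·-1.562185 = (1−α)·-1.883640.
With A = -1.562185 and B = -1.883640: α·A = (1−α)·B, so α = B/(A+B) = -1.883640/-3.445825 ≈ 0.547.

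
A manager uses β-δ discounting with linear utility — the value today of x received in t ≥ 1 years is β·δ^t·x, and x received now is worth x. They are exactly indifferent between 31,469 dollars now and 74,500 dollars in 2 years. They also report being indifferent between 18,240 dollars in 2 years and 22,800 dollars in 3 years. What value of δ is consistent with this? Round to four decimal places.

δ ≈ 0.8000

Both payoffs in the second observation are in the future, so β drops out: δ^2·18240 = δ^3·22800 ⇒ δ = 18240/22800 = 0.80000.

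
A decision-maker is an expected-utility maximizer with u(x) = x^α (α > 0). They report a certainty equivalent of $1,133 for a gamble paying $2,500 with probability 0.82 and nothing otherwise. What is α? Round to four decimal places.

EU(lottery) = 0.82·2500^α + 0.18·0 = 0.82·2500^α.
Equating: 1133^α = 0.82·2500^α, i.e. 0.4532^α = 0.82.
Take logs: α = ln 0.82 / ln(1133/2500) ≈ 0.250752.

α ≈ 0.2508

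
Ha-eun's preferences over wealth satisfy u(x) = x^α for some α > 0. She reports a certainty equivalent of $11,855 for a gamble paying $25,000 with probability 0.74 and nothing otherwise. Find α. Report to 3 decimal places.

EU(lottery) = 0.74·25000^α + 0.26·0 = 0.74·25000^α.
Indifference: 11855^α = 0.74·25000^α, so (11855/25000)^α = 0.74.
α = ln(0.74) / ln(11855/25000) = -0.301105/-0.746126 ≈ 0.404.

α ≈ 0.404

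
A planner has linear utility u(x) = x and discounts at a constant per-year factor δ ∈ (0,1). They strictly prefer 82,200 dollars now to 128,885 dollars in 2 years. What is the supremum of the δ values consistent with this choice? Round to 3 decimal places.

Under u(x) = x this choice says 82200 > δ^2·128885.
Dividing by 128885: δ^2 < 0.63778. Both sides are positive, so the square root keeps the direction.
δ < (82200/128885)^(1/2) ≈ 0.799.

δ < 0.799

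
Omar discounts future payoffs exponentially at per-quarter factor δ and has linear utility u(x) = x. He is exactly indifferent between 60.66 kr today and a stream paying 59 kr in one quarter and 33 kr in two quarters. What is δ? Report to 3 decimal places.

δ ≈ 0.730

The stream is worth 59δ + 33δ² today, so 59δ + 33δ² = 60.66.
That is, 33δ² + 59δ − 60.66 = 0, a quadratic in δ.
δ = (−59 + √(59² + 4·33·60.66)) / (2·33) = (−59 + √11488.12) / 66 ≈ 0.730.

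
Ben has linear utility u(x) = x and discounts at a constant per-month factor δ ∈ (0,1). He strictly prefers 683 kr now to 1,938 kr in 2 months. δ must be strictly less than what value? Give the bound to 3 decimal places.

δ < 0.594

The preference means 683 > δ^2·1938.
Dividing by 1938: δ^2 < 0.35243. Both sides are positive, so the square root keeps the direction.
δ < 0.35243^(1/2) = 0.594.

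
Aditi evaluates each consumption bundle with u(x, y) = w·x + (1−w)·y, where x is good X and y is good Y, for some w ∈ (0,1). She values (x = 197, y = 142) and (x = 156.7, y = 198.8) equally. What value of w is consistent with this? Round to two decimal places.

w = 0.58

Equating utilities: w·197 + (1−w)·142 = w·156.7 + (1−w)·198.8.
Collecting terms: w·40.3 = (1−w)·56.8.
Hence w = 56.8/(40.3+56.8) = 56.8/97.1 = 0.58.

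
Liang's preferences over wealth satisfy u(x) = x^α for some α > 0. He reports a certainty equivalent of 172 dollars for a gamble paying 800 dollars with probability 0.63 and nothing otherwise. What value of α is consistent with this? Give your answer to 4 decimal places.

Since u(0) = 0, the lottery's EU is 0.63·800^α.
Equating: 172^α = 0.63·800^α, i.e. 0.2150^α = 0.63.
α = ln(0.63) / ln(172/800) = -0.4620355/-1.5371173 ≈ 0.3006.

α ≈ 0.3006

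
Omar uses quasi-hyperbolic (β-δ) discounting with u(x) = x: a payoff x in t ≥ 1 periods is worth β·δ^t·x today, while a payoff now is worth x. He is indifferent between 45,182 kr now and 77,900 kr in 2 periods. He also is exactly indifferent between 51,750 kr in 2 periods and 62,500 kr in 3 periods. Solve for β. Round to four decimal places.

β ≈ 0.8460

From the later pair, β·δ^2·51750 = β·δ^3·62500; dividing through, δ = 51750/62500 = 0.82800.
The first indifference: 45182 = β·δ^2·77900, so β = 45182/(δ^2·77900) = 45182/(0.68558·77900) ≈ 0.8460.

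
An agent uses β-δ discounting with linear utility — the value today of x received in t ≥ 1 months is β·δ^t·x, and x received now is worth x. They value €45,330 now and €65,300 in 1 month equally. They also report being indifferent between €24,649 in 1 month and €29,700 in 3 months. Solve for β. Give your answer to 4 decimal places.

β ≈ 0.7620

From the later pair, β·δ^1·24649 = β·δ^3·29700; dividing through, δ^2 = 24649/29700 = 0.82993, so δ = 0.91101.
Substituting δ into 45330 = β·δ·65300: β = 45330/(59488.718) ≈ 0.7620.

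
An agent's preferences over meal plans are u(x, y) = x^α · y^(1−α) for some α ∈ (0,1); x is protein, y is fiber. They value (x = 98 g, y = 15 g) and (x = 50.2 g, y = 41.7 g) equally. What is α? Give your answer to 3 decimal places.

Set the two utilities equal: 98^α·15^(1−α) = 50.2^α·41.7^(1−α).
(98/50.2)^α = (41.7/15)^(1−α); take logs: α·ln(98/50.2) = (1−α)·ln(41.7/15), i.e. α·0.668952 = (1−α)·1.022451.
With A = 0.668952 and B = 1.022451: α·A = (1−α)·B, so α = B/(A+B) = 1.022451/1.691403 ≈ 0.604.

α ≈ 0.604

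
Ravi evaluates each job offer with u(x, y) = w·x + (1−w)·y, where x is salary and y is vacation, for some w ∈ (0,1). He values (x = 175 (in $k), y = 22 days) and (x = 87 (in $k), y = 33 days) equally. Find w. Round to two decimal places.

Equating utilities: w·175 + (1−w)·22 = w·87 + (1−w)·33.
Rearranging, 88·w − 11·(1−w) = 0.
Hence w = 11/(88+11) = 11/99 = 0.11.

w = 0.11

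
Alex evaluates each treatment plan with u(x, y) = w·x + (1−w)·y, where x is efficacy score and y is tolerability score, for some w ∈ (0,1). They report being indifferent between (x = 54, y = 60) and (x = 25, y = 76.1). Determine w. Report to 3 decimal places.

Indifference: w·54 + (1−w)·60 = w·25 + (1−w)·76.1.
Collecting terms: w·29 = (1−w)·16.1.
Hence w = 16.1/(29+16.1) = 16.1/45.1 = 0.357.

w = 0.357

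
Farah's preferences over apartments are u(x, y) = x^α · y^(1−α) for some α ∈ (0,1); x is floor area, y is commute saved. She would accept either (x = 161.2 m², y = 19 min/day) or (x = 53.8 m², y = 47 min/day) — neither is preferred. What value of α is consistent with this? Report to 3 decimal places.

α ≈ 0.452

Set the two utilities equal: 161.2^α·19^(1−α) = 53.8^α·47^(1−α).
Taking logs: α·ln 161.2 + (1−α)·ln 19 = α·ln 53.8 + (1−α)·ln 47, i.e. α·1.097372 = (1−α)·0.905709.
Thus α·(2.003081) = 0.905709, so α = 0.905709/2.003081 ≈ 0.452.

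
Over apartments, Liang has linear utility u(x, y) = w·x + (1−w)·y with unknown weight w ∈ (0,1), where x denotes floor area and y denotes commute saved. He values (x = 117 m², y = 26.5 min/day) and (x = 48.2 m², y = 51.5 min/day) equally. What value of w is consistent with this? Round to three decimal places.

Indifference: w·117 + (1−w)·26.5 = w·48.2 + (1−w)·51.5.
w·(117−48.2) = (1−w)·(51.5−26.5), i.e. w·68.8 = (1−w)·25.
The marginal rate of substitution is 25/68.8, so w = 25/(68.8+25) = 0.267.

w = 0.267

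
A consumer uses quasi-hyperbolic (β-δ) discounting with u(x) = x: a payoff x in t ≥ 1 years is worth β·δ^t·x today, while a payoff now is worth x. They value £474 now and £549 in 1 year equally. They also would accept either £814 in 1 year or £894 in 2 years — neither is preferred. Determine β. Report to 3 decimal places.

β ≈ 0.948

The second indifference involves only future payoffs, so β cancels: β·δ^1·814 = β·δ^2·894, giving δ = 814/894 = 0.91051.
Now use the now-vs-future pair: 474 = β·δ·549 gives β = 474/(0.91051·549) ≈ 0.948.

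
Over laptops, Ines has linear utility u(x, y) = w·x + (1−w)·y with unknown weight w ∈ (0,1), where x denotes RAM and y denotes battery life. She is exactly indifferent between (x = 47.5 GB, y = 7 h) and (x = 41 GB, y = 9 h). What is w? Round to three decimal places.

u(47.5,7) = u(41,9) means w·47.5 + (1−w)·7 = w·41 + (1−w)·9.
w·(47.5−41) = (1−w)·(9−7), i.e. w·6.5 = (1−w)·2.
Hence w = 2/(6.5+2) = 2/8.5 = 0.235.

w = 0.235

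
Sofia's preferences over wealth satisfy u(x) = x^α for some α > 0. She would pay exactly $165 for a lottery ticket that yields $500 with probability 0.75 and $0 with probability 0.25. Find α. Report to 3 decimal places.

Since u(0) = 0, the lottery's EU is 0.75·500^α.
Equating: 165^α = 0.75·500^α, i.e. 0.3300^α = 0.75.
α = ln(0.75) / ln(165/500) = -0.287682/-1.108663 ≈ 0.259.

α ≈ 0.259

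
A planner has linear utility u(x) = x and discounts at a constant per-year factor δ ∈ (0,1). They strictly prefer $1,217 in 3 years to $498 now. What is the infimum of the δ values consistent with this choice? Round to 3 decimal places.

The preference means 498 < δ^3·1217.
Dividing by 1217: δ^3 > 0.40920. Both sides are positive, so the cube root keeps the direction.
δ > 0.40920^(1/3) = 0.742.

δ > 0.742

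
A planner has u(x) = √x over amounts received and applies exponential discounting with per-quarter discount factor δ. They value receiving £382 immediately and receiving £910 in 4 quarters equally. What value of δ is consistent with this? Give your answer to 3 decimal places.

δ ≈ 0.897

The payoff in 4 quarters is discounted by δ^4, so u(382) = δ^4·u(910) and δ^4 = u(382)/u(910).
Since u(x) = √x, δ^4 = √(382/910) = 0.64790.
Taking the 4th root: δ = 0.64790^(1/4) ≈ 0.897.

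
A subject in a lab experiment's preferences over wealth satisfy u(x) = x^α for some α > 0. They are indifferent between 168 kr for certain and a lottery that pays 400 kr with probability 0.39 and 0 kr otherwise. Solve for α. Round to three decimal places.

α ≈ 1.085

The lottery's expected utility is 0.39·u(400) + 0.61·u(0) = 0.39·400^α (since u(0) = 0 for α > 0).
Equating: 168^α = 0.39·400^α, i.e. 0.4200^α = 0.39.
Taking logs: α·ln(168/400) = ln(0.39), so α = -0.941609 / -0.867501 ≈ 1.085.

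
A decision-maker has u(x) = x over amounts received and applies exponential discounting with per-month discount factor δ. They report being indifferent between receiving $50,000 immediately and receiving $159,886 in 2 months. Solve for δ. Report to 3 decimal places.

δ ≈ 0.559

Equating discounted utilities: u(50000) = δ^2·u(159886) ⇒ δ^2 = u(50000)/u(159886).
With u(x) = x: δ^2 = 50000/159886 = 0.31272.
So δ = 0.31272^(1/2) ≈ 0.559.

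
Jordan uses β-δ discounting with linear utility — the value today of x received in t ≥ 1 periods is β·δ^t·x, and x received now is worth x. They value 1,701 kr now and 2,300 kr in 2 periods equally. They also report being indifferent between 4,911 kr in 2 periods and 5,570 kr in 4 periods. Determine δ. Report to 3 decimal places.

δ ≈ 0.939

From the later pair, β·δ^2·4911 = β·δ^4·5570; dividing through, δ^2 = 4911/5570 = 0.88169, so δ = 0.93898.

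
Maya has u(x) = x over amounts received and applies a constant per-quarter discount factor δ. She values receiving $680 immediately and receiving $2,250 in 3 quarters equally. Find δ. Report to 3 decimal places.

δ ≈ 0.671

The payoff in 3 quarters is discounted by δ^3, so u(680) = δ^3·u(2250) and δ^3 = u(680)/u(2250).
With u(x) = x: δ^3 = 680/2250 = 0.30222.
Hence δ = (0.30222)^(1/3) = 0.67108.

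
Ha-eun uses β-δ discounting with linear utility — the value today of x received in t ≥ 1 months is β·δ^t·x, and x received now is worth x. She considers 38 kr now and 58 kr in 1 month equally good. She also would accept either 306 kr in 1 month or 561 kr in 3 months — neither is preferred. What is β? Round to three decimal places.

From the later pair, β·δ^1·306 = β·δ^3·561; dividing through, δ^2 = 306/561 = 0.54545, so δ = 0.73855.
Now use the now-vs-future pair: 38 = β·δ·58 gives β = 38/(0.73855·58) ≈ 0.887.

β ≈ 0.887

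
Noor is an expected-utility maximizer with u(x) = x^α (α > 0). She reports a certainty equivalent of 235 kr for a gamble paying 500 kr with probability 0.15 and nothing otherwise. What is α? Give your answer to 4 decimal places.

α ≈ 2.5127

The lottery's expected utility is 0.15·u(500) + 0.85·u(0) = 0.15·500^α (since u(0) = 0 for α > 0).
Setting u(235) equal to that: 235^α = 0.15·500^α ⇒ (235/500)^α = 0.15.
Taking logs: α·ln(235/500) = ln(0.15), so α = -1.8971200 / -0.7550226 ≈ 2.5127.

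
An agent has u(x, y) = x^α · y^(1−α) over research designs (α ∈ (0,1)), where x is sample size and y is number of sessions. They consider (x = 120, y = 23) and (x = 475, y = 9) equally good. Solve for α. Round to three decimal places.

The Cobb–Douglas utilities coincide, so 120^α·23^(1−α) = 475^α·9^(1−α).
Rearrange to (120/475)^α = (9/23)^(1−α) and take logs: α·-1.375823 = (1−α)·-0.938270.
With A = -1.375823 and B = -0.938270: α·A = (1−α)·B, so α = B/(A+B) = -0.938270/-2.314093 ≈ 0.405.

α ≈ 0.405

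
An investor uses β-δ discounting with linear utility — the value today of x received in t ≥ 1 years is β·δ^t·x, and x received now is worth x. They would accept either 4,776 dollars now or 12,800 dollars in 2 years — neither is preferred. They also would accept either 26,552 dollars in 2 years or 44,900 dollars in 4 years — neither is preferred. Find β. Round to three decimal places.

Both payoffs in the second observation are in the future, so β drops out: δ^2·26552 = δ^4·44900 ⇒ δ^2 = 26552/44900 = 0.59136, so δ = 0.76900.
Substituting δ into 4776 = β·δ^2·12800: β = 4776/(7569.390) ≈ 0.631.

β ≈ 0.631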